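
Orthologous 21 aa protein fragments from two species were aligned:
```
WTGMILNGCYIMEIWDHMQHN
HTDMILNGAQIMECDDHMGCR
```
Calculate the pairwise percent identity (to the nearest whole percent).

57%

Mismatches at positions 1, 3, 9, 10, 14, 15, 19, 20, 21 (1-based): 9 of 21.
Identical positions: 12/21 = 57.14% → 57%.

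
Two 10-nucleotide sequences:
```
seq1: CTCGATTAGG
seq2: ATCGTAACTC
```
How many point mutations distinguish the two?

7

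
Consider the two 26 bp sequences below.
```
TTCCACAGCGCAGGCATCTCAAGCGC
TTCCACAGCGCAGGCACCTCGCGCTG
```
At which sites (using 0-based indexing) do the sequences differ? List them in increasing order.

Scanning 0-based: 16: T/C; 20: A/G; 21: A/C; 24: G/T; 25: C/G.

16, 20, 21, 24, 25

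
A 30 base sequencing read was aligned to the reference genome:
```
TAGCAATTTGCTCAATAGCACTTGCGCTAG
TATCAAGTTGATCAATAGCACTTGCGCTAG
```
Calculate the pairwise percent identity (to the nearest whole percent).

90%

Mismatches at positions 3, 7, 11 (1-based): 3 of 30.
Identical positions: 27/30 = 90% → 90%.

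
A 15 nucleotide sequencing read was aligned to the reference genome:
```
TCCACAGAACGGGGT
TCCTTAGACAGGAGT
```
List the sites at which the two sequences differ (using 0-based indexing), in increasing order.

3, 4, 8, 9, 12

Scanning 0-based: 3: A/T; 4: C/T; 8: A/C; 9: C/A; 12: G/A.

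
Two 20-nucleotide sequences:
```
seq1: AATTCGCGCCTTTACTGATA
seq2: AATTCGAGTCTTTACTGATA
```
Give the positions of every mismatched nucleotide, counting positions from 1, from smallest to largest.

7, 9

Scanning 1-based: 7: C/A; 9: C/T.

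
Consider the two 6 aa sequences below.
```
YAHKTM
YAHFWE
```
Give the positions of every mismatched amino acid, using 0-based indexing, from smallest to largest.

3, 4, 5

Scanning 0-based: 3: K/F; 4: T/W; 5: M/E.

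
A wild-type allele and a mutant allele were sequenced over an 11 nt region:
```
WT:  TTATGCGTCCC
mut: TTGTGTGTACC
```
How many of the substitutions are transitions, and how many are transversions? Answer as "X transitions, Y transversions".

2 transitions, 1 transversion

Transitions (purine↔purine or pyrimidine↔pyrimidine): 3 A→G, 6 C→T.
Transversions (purine↔pyrimidine): 9 C→A.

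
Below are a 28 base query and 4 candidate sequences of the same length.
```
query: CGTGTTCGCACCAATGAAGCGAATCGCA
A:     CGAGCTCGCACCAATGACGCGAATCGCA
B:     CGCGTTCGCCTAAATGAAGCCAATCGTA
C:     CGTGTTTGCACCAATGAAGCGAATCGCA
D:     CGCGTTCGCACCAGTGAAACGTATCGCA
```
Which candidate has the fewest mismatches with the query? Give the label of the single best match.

C

A differs at 3 positions; B differs at 6 positions; C differs at 1 position; D differs at 4 positions. The closest is C.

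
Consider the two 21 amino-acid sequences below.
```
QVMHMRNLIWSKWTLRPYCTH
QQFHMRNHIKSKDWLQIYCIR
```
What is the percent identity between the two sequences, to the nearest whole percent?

10 positions differ (2, 3, 8, 10, 13, 14, 16, 17, 20, 21), so 11 of 21 match: 11/21 = 52.38%.

52%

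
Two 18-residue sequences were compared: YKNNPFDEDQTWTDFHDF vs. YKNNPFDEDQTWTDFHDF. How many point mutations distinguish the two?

0

No positions differ; the sequences are identical.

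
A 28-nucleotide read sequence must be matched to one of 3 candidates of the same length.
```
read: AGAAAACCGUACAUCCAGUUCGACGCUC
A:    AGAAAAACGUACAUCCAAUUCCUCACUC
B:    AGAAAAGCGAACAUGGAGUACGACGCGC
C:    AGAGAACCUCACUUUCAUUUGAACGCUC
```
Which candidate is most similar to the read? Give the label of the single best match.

A differs at 5 sites; B differs at 6 sites; C differs at 8 sites. The closest is A.

A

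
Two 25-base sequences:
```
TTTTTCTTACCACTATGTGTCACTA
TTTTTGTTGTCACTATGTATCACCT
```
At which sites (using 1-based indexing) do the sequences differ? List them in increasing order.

6, 9, 10, 19, 24, 25

Differences at site 6 (C→G), site 9 (A→G), site 10 (C→T), site 19 (G→A), site 24 (T→C), site 25 (A→T).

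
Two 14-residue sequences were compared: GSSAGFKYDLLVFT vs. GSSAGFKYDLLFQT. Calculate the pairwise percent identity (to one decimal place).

85.7%

2 positions differ (12, 13), so 12 of 14 match: 12/14 = 85.71%.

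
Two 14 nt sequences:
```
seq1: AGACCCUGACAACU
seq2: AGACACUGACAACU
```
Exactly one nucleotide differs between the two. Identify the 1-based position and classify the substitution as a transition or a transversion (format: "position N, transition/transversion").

The sequences differ only at position 5: C→A (pyrimidine→purine), a transversion.

position 5, transversion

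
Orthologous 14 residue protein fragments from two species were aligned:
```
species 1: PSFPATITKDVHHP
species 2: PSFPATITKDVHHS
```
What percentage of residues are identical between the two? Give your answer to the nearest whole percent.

93%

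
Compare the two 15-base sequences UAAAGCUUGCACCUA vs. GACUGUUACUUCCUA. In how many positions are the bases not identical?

8

Comparing position by position, 8 positions differ: 1 (U/G), 3 (A/C), 4 (A/U), 6 (C/U), 8 (U/A), 9 (G/C), 10 (C/U), 11 (A/U).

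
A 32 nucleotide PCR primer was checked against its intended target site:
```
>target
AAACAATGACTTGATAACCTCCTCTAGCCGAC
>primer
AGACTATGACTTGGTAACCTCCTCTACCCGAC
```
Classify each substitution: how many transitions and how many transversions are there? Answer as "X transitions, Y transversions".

Transitions (purine↔purine or pyrimidine↔pyrimidine): 2 A→G, 14 A→G.
Transversions (purine↔pyrimidine): 5 A→T, 27 G→C.

2 transitions, 2 transversions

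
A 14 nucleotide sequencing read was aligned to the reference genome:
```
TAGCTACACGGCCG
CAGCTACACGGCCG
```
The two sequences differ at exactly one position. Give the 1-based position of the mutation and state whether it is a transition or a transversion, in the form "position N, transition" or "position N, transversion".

Position 1 changes T→C. T is a pyrimidine and C is a pyrimidine, so this is a transition.

position 1, transition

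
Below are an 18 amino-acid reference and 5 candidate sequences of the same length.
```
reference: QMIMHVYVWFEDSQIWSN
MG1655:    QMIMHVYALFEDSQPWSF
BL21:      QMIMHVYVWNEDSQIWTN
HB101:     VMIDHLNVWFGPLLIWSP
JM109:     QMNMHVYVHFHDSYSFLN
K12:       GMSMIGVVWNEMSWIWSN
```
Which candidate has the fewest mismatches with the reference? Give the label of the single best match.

BL21

Hamming distances to reference — MG1655: 4; BL21: 2; HB101: 9; JM109: 7; K12: 8.
Smallest is BL21 with 2 mismatches.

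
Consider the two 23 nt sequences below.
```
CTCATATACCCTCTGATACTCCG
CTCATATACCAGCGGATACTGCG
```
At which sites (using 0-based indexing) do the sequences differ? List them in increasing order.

10, 11, 13, 20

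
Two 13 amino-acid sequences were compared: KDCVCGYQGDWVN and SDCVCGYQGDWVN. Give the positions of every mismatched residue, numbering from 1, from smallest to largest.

Scanning 1-based: 1: K/S.

1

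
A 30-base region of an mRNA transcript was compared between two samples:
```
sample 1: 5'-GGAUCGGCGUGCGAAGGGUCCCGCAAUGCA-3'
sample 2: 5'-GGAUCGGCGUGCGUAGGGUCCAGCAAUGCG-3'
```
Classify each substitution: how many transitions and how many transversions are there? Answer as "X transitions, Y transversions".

Transitions (purine↔purine or pyrimidine↔pyrimidine): 30 A→G.
Transversions (purine↔pyrimidine): 14 A→U, 22 C→A.

1 transition, 2 transversions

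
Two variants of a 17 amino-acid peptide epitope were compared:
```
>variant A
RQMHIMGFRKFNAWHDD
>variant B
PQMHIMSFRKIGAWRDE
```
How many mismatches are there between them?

Comparing position by position, 6 residues differ: 1 (R/P), 7 (G/S), 11 (F/I), 12 (N/G), 15 (H/R), 17 (D/E).

6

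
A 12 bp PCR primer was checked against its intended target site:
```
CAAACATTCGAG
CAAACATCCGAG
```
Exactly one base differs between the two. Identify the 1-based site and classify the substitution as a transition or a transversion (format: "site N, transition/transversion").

site 8, transition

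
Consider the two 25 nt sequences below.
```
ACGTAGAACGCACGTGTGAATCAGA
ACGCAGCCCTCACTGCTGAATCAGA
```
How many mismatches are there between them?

7

Comparing position by position, 7 bases differ: 4 (T/C), 7 (A/C), 8 (A/C), 10 (G/T), 14 (G/T), 15 (T/G), 16 (G/C).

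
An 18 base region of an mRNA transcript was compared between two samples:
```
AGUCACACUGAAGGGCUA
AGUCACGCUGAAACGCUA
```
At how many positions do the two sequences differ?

3

The sequences differ at positions 7, 13, 14 (1-based) — 3 in total.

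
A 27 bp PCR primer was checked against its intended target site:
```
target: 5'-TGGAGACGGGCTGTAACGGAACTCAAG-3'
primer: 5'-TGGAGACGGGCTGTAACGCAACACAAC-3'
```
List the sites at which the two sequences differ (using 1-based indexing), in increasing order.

Differences at site 19 (G→C), site 23 (T→A), site 27 (G→C).

19, 23, 27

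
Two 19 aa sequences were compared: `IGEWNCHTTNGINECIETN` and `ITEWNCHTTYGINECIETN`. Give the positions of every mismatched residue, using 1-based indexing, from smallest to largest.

2, 10

Differences at position 2 (G→T), position 10 (N→Y).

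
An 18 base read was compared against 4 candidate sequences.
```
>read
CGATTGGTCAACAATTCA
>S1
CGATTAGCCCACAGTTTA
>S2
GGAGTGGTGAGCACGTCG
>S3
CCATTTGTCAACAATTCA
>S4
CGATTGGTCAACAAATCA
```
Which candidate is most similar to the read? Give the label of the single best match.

S4

S1 differs at 5 bases; S2 differs at 7 bases; S3 differs at 2 bases; S4 differs at 1 base. The closest is S4.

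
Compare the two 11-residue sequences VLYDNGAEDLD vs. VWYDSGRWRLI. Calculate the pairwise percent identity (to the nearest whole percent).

45%

6 positions differ (2, 5, 7, 8, 9, 11), so 5 of 11 match: 5/11 = 45.45%.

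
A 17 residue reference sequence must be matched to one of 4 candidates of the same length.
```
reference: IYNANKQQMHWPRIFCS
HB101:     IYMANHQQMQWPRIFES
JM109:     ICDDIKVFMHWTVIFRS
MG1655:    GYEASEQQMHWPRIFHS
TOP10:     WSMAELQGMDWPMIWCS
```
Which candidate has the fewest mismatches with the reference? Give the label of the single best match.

Hamming distances to reference — HB101: 4; JM109: 9; MG1655: 5; TOP10: 9.
Smallest is HB101 with 4 mismatches.

HB101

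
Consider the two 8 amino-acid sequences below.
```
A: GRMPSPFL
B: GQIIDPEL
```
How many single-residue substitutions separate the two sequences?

5

The sequences differ at positions 2, 3, 4, 5, 7 (1-based) — 5 in total.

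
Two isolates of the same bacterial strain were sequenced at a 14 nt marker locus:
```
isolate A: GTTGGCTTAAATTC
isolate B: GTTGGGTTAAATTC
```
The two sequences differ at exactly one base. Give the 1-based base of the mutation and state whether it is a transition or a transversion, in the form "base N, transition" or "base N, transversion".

Base 6 changes C→G. C is a pyrimidine and G is a purine, so this is a transversion.

base 6, transversion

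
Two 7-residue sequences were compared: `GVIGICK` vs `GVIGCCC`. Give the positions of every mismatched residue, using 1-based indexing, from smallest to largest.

Scanning 1-based: 5: I/C; 7: K/C.

5, 7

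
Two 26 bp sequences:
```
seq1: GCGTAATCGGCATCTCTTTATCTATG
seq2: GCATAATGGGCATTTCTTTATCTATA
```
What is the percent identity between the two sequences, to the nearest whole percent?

85%

4 positions differ (3, 8, 14, 26), so 22 of 26 match: 22/26 = 84.62%.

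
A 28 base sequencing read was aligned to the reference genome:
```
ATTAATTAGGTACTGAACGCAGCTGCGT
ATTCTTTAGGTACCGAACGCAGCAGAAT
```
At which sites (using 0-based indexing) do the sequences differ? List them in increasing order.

Scanning 0-based: 3: A/C; 4: A/T; 13: T/C; 23: T/A; 25: C/A; 26: G/A.

3, 4, 13, 23, 25, 26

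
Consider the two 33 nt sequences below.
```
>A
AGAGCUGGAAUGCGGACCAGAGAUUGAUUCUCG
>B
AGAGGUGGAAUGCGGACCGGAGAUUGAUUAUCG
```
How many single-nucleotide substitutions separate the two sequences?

3

Mismatches (1-based): site 5: C→G; site 19: A→G; site 30: C→A.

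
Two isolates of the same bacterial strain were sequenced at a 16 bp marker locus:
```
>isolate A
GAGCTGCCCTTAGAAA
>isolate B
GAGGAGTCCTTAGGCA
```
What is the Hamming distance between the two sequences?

Comparing position by position, 5 sites differ: 4 (C/G), 5 (T/A), 7 (C/T), 14 (A/G), 15 (A/C).

5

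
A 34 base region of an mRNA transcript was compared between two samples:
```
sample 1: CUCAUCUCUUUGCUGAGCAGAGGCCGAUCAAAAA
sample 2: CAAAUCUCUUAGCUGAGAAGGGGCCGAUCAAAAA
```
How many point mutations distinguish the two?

5

Mismatches (1-based): position 2: U→A; position 3: C→A; position 11: U→A; position 18: C→A; position 21: A→G.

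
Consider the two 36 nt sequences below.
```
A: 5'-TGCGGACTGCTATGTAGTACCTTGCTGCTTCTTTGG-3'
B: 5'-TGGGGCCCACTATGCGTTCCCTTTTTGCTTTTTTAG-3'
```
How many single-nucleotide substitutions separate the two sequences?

The sequences differ at bases 3, 6, 8, 9, 15, 16, 17, 19, 24, 25, 31, 35 (1-based) — 12 in total.

12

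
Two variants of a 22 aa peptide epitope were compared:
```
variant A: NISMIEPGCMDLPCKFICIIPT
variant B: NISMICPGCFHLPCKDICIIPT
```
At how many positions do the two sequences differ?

The sequences differ at positions 6, 10, 11, 16 (1-based) — 4 in total.

4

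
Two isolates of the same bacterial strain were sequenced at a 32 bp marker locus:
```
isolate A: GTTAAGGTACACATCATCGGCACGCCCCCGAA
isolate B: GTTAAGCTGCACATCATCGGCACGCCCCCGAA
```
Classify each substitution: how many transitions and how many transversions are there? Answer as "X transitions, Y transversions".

1 transition, 1 transversion

Transitions (purine↔purine or pyrimidine↔pyrimidine): 9 A→G.
Transversions (purine↔pyrimidine): 7 G→C.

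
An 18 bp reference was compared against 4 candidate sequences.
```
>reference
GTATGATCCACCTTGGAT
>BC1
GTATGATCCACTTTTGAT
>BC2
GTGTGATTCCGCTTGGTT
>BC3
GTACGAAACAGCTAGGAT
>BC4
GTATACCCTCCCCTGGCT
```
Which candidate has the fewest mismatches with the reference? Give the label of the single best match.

BC1

BC1 differs at 2 positions; BC2 differs at 5 positions; BC3 differs at 5 positions; BC4 differs at 7 positions. The closest is BC1.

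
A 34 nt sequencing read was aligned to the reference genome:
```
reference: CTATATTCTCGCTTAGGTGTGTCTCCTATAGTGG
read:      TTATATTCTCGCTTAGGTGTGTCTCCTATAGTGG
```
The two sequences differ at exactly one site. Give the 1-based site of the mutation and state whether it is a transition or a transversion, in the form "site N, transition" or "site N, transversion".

The sequences differ only at site 1: C→T (pyrimidine→pyrimidine), a transition.

site 1, transition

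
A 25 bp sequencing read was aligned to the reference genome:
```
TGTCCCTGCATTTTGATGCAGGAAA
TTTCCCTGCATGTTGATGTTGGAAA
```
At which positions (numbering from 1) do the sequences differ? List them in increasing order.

2, 12, 19, 20

Scanning 1-based: 2: G/T; 12: T/G; 19: C/T; 20: A/T.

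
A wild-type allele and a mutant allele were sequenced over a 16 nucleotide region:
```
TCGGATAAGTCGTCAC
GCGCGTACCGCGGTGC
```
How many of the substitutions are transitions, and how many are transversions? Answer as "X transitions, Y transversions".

3 transitions, 6 transversions

Transitions (purine↔purine or pyrimidine↔pyrimidine): 5 A→G, 14 C→T, 15 A→G.
Transversions (purine↔pyrimidine): 1 T→G, 4 G→C, 8 A→C, 9 G→C, 10 T→G, 13 T→G.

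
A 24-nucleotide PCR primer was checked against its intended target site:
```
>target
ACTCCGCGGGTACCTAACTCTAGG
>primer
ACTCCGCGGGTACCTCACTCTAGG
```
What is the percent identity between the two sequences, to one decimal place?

95.8%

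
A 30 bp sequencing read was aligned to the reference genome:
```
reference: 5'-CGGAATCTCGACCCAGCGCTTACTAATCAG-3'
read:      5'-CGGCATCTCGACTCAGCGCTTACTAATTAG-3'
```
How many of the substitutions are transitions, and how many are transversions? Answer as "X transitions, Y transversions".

Transitions (purine↔purine or pyrimidine↔pyrimidine): 13 C→T, 28 C→T.
Transversions (purine↔pyrimidine): 4 A→C.

2 transitions, 1 transversion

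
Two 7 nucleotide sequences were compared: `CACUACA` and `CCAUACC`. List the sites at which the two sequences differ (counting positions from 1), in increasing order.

Scanning 1-based: 2: A/C; 3: C/A; 7: A/C.

2, 3, 7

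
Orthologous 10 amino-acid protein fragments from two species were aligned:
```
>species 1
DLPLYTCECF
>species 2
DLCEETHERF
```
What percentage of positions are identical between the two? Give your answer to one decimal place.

Mismatches at positions 3, 4, 5, 7, 9 (1-based): 5 of 10.
Identical positions: 5/10 = 50% → 50.0%.

50.0%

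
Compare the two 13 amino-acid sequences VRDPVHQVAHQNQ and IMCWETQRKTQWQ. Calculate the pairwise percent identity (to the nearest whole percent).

23%

Mismatches at positions 1, 2, 3, 4, 5, 6, 8, 9, 10, 12 (1-based): 10 of 13.
Identical positions: 3/13 = 23.08% → 23%.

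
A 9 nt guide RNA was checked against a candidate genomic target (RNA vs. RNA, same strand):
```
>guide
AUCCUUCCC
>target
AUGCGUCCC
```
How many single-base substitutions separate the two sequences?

2

The sequences differ at positions 3, 5 (1-based) — 2 in total.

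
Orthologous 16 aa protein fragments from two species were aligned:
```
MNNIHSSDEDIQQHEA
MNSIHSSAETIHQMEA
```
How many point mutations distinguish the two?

5

The sequences differ at positions 3, 8, 10, 12, 14 (1-based) — 5 in total.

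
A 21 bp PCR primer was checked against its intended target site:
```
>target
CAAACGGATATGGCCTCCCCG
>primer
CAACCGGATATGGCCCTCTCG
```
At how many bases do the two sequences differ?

4

Mismatches (1-based): base 4: A→C; base 16: T→C; base 17: C→T; base 19: C→T.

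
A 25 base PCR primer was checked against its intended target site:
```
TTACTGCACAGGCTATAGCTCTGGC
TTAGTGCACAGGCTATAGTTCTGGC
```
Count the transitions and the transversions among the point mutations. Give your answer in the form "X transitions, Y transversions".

Mismatches (1-based):
position 4: C→G (pyrimidine→purine, transversion)
position 19: C→T (pyrimidine→pyrimidine, transition)

1 transition, 1 transversion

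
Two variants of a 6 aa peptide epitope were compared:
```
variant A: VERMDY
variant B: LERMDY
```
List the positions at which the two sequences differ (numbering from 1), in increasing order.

Scanning 1-based: 1: V/L.

1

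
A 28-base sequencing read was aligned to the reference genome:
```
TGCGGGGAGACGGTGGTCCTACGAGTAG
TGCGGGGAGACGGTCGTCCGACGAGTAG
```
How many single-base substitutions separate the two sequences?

Comparing position by position, 2 positions differ: 15 (G/C), 20 (T/G).

2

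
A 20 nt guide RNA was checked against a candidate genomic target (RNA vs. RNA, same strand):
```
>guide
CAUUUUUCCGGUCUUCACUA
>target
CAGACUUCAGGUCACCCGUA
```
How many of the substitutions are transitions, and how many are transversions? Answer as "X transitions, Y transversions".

2 transitions, 6 transversions

Transitions (purine↔purine or pyrimidine↔pyrimidine): 5 U→C, 15 U→C.
Transversions (purine↔pyrimidine): 3 U→G, 4 U→A, 9 C→A, 14 U→A, 17 A→C, 18 C→G.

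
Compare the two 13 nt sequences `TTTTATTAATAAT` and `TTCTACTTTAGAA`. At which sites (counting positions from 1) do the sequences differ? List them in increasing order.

3, 6, 8, 9, 10, 11, 13

Differences at site 3 (T→C), site 6 (T→C), site 8 (A→T), site 9 (A→T), site 10 (T→A), site 11 (A→G), site 13 (T→A).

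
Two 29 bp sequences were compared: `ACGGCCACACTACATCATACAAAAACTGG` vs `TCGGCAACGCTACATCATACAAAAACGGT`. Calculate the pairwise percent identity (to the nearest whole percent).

83%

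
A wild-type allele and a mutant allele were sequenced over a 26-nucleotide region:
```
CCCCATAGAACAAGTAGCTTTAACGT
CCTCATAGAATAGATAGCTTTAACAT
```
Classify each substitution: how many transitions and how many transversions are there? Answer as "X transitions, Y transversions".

5 transitions, 0 transversions

Mismatches (1-based):
base 3: C→T (pyrimidine→pyrimidine, transition)
base 11: C→T (pyrimidine→pyrimidine, transition)
base 13: A→G (purine→purine, transition)
base 14: G→A (purine→purine, transition)
base 25: G→A (purine→purine, transition)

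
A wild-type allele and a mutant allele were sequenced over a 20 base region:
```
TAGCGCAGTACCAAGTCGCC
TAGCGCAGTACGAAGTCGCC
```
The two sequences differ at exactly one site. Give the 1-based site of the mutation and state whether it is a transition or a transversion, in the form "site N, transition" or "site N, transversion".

site 12, transversion

Site 12 changes C→G. C is a pyrimidine and G is a purine, so this is a transversion.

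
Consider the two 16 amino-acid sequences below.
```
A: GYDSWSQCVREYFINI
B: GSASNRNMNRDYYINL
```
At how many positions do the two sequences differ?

Comparing position by position, 10 positions differ: 2 (Y/S), 3 (D/A), 5 (W/N), 6 (S/R), 7 (Q/N), 8 (C/M), 9 (V/N), 11 (E/D), 13 (F/Y), 16 (I/L).

10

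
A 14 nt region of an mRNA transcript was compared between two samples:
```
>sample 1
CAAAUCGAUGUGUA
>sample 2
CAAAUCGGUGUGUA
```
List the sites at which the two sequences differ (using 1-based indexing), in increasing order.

Differences at site 8 (A→G).

8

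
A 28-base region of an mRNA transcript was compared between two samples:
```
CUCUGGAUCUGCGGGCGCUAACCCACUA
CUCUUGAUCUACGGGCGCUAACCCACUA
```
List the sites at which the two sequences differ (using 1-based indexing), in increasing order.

Scanning 1-based: 5: G/U; 11: G/A.

5, 11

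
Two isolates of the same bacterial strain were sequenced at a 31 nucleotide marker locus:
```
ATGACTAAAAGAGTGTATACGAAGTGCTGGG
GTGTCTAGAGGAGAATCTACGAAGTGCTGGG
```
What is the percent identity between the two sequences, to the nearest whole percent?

77%

7 positions differ (1, 4, 8, 10, 14, 15, 17), so 24 of 31 match: 24/31 = 77.42%.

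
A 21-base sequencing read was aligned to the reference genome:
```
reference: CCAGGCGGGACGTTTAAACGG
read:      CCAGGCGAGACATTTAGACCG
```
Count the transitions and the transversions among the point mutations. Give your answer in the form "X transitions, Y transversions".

3 transitions, 1 transversion

Transitions (purine↔purine or pyrimidine↔pyrimidine): 8 G→A, 12 G→A, 17 A→G.
Transversions (purine↔pyrimidine): 20 G→C.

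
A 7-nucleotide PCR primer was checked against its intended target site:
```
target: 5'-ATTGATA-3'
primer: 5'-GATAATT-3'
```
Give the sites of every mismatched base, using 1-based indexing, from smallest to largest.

Scanning 1-based: 1: A/G; 2: T/A; 4: G/A; 7: A/T.

1, 2, 4, 7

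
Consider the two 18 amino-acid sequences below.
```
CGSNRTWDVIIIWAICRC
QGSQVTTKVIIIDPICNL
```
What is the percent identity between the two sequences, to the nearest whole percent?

Mismatches at positions 1, 4, 5, 7, 8, 13, 14, 17, 18 (1-based): 9 of 18.
Identical positions: 9/18 = 50% → 50%.

50%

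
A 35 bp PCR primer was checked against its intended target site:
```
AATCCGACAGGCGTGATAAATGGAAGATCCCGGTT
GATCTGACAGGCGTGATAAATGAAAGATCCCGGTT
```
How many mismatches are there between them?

3

Mismatches (1-based): position 1: A→G; position 5: C→T; position 23: G→A.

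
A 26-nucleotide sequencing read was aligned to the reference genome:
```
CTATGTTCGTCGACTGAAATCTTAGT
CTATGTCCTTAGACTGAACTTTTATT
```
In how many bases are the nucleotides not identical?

Comparing position by position, 6 bases differ: 7 (T/C), 9 (G/T), 11 (C/A), 19 (A/C), 21 (C/T), 25 (G/T).

6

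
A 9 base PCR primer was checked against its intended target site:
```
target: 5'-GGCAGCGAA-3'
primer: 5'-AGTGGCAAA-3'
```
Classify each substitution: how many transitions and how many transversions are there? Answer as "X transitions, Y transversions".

Mismatches (1-based):
base 1: G→A (purine→purine, transition)
base 3: C→T (pyrimidine→pyrimidine, transition)
base 4: A→G (purine→purine, transition)
base 7: G→A (purine→purine, transition)

4 transitions, 0 transversions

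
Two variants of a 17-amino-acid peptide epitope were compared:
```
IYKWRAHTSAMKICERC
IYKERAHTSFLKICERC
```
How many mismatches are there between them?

3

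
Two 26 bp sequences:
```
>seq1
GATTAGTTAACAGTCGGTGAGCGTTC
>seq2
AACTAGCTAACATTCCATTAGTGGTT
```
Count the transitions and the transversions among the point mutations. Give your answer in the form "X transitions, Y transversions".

Transitions (purine↔purine or pyrimidine↔pyrimidine): 1 G→A, 3 T→C, 7 T→C, 17 G→A, 22 C→T, 26 C→T.
Transversions (purine↔pyrimidine): 13 G→T, 16 G→C, 19 G→T, 24 T→G.

6 transitions, 4 transversions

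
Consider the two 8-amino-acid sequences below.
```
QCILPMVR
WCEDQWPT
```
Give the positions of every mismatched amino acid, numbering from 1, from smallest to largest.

Scanning 1-based: 1: Q/W; 3: I/E; 4: L/D; 5: P/Q; 6: M/W; 7: V/P; 8: R/T.

1, 3, 4, 5, 6, 7, 8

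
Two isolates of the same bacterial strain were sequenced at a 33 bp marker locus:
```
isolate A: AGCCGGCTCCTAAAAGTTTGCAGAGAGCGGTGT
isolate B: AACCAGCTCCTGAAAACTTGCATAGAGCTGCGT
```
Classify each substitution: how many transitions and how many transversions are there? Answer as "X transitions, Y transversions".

Transitions (purine↔purine or pyrimidine↔pyrimidine): 2 G→A, 5 G→A, 12 A→G, 16 G→A, 17 T→C, 31 T→C.
Transversions (purine↔pyrimidine): 23 G→T, 29 G→T.

6 transitions, 2 transversions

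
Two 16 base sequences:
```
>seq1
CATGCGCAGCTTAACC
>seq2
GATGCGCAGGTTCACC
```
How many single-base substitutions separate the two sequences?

3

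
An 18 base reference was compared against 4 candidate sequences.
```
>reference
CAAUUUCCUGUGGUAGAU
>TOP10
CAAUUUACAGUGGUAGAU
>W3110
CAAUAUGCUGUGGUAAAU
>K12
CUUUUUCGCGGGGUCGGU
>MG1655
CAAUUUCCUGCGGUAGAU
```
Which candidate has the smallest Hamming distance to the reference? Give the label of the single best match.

Hamming distances to reference — TOP10: 2; W3110: 3; K12: 7; MG1655: 1.
Smallest is MG1655 with 1 mismatch.

MG1655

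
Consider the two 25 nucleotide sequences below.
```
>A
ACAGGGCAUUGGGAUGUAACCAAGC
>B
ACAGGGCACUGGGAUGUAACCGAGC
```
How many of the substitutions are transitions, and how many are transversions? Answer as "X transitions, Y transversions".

Mismatches (1-based):
site 9: U→C (pyrimidine→pyrimidine, transition)
site 22: A→G (purine→purine, transition)

2 transitions, 0 transversions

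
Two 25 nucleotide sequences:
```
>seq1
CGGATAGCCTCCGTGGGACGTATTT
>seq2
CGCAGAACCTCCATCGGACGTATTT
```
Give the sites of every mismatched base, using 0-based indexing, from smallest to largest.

Scanning 0-based: 2: G/C; 4: T/G; 6: G/A; 12: G/A; 14: G/C.

2, 4, 6, 12, 14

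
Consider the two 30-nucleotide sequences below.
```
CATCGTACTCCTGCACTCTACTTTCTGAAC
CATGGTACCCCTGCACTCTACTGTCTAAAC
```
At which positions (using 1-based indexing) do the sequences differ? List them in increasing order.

4, 9, 23, 27

Scanning 1-based: 4: C/G; 9: T/C; 23: T/G; 27: G/A.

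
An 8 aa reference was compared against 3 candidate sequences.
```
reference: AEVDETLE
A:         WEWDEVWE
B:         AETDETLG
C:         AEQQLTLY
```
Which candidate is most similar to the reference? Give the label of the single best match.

B

Hamming distances to reference — A: 4; B: 2; C: 4.
Smallest is B with 2 mismatches.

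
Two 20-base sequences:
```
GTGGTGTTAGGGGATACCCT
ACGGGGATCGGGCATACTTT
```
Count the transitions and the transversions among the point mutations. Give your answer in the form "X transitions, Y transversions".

Mismatches (1-based):
base 1: G→A (purine→purine, transition)
base 2: T→C (pyrimidine→pyrimidine, transition)
base 5: T→G (pyrimidine→purine, transversion)
base 7: T→A (pyrimidine→purine, transversion)
base 9: A→C (purine→pyrimidine, transversion)
base 13: G→C (purine→pyrimidine, transversion)
base 18: C→T (pyrimidine→pyrimidine, transition)
base 19: C→T (pyrimidine→pyrimidine, transition)

4 transitions, 4 transversions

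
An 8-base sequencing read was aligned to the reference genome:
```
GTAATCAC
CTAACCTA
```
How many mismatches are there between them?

4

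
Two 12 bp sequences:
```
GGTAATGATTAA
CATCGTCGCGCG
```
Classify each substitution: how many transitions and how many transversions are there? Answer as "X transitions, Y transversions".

5 transitions, 5 transversions

Transitions (purine↔purine or pyrimidine↔pyrimidine): 2 G→A, 5 A→G, 8 A→G, 9 T→C, 12 A→G.
Transversions (purine↔pyrimidine): 1 G→C, 4 A→C, 7 G→C, 10 T→G, 11 A→C.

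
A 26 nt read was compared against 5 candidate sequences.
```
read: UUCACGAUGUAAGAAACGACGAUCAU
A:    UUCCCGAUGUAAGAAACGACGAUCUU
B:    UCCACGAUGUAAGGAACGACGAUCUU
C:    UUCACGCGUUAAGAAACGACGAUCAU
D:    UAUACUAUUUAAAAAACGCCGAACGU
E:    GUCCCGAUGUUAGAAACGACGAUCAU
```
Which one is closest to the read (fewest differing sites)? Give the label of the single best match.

A differs at 2 sites; B differs at 3 sites; C differs at 3 sites; D differs at 8 sites; E differs at 3 sites. The closest is A.

A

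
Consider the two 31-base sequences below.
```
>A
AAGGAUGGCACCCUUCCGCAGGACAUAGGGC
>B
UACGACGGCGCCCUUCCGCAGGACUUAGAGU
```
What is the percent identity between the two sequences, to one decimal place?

77.4%

7 positions differ (1, 3, 6, 10, 25, 29, 31), so 24 of 31 match: 24/31 = 77.42%.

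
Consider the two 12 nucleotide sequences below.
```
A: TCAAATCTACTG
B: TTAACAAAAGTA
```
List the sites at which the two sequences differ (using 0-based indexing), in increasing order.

1, 4, 5, 6, 7, 9, 11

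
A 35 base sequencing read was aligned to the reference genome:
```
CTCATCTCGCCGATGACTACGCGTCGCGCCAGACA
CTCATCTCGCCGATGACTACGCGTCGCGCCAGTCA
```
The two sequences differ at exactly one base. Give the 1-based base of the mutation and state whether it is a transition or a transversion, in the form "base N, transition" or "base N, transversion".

The sequences differ only at base 33: A→T (purine→pyrimidine), a transversion.

base 33, transversion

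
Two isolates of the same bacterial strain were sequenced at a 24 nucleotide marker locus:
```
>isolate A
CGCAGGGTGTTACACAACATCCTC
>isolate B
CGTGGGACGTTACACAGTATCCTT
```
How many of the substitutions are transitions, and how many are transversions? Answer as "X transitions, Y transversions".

7 transitions, 0 transversions

Mismatches (1-based):
base 3: C→T (pyrimidine→pyrimidine, transition)
base 4: A→G (purine→purine, transition)
base 7: G→A (purine→purine, transition)
base 8: T→C (pyrimidine→pyrimidine, transition)
base 17: A→G (purine→purine, transition)
base 18: C→T (pyrimidine→pyrimidine, transition)
base 24: C→T (pyrimidine→pyrimidine, transition)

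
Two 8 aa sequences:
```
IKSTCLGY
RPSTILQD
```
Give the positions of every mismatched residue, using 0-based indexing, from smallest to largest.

0, 1, 4, 6, 7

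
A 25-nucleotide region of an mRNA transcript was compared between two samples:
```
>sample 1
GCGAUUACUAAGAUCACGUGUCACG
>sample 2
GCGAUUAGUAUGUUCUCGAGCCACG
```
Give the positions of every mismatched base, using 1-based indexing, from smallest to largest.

8, 11, 13, 16, 19, 21

Differences at position 8 (C→G), position 11 (A→U), position 13 (A→U), position 16 (A→U), position 19 (U→A), position 21 (U→C).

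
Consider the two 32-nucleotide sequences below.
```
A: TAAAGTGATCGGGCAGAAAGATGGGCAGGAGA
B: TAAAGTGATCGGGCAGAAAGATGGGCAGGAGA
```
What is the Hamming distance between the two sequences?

The two sequences are identical at every position.

0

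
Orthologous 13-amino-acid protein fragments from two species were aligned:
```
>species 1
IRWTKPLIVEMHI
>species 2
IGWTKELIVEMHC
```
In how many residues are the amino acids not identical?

Comparing position by position, 3 residues differ: 2 (R/G), 6 (P/E), 13 (I/C).

3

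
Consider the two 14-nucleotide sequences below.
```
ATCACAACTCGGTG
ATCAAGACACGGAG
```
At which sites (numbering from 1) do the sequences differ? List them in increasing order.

Differences at site 5 (C→A), site 6 (A→G), site 9 (T→A), site 13 (T→A).

5, 6, 9, 13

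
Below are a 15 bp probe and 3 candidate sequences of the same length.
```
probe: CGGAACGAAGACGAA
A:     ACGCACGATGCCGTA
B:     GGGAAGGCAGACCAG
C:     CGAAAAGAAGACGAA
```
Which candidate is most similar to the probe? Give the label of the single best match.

Hamming distances to probe — A: 6; B: 5; C: 2.
Smallest is C with 2 mismatches.

C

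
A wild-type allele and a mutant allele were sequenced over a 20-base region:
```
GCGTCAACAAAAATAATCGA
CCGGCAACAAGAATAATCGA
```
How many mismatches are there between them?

The sequences differ at sites 1, 4, 11 (1-based) — 3 in total.

3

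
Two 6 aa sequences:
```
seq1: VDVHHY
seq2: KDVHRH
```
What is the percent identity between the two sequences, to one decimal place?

50.0%

Mismatches at positions 1, 5, 6 (1-based): 3 of 6.
Identical positions: 3/6 = 50% → 50.0%.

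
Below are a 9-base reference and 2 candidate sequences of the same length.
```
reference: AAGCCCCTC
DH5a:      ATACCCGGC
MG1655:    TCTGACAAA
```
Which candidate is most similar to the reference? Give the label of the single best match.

DH5a

DH5a differs at 4 bases; MG1655 differs at 8 bases. The closest is DH5a.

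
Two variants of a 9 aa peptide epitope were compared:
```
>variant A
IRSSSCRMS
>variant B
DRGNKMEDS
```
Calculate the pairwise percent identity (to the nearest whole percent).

22%

7 positions differ (1, 3, 4, 5, 6, 7, 8), so 2 of 9 match: 2/9 = 22.22%.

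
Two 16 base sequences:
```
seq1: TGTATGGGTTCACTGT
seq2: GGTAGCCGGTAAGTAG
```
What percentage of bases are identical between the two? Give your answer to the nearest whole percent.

Mismatches at positions 1, 5, 6, 7, 9, 11, 13, 15, 16 (1-based): 9 of 16.
Identical positions: 7/16 = 43.75% → 44%.

44%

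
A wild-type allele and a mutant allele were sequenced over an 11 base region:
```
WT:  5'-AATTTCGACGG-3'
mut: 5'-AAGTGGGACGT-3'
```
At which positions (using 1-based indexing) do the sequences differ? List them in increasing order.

Scanning 1-based: 3: T/G; 5: T/G; 6: C/G; 11: G/T.

3, 5, 6, 11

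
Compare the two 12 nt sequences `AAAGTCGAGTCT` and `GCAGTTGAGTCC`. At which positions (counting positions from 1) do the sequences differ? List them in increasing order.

Differences at position 1 (A→G), position 2 (A→C), position 6 (C→T), position 12 (T→C).

1, 2, 6, 12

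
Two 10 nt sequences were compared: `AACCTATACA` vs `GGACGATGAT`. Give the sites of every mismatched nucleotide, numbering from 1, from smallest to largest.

1, 2, 3, 5, 8, 9, 10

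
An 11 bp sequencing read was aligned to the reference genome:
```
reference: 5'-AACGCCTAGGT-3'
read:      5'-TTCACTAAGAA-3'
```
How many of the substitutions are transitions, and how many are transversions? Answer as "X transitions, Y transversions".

Transitions (purine↔purine or pyrimidine↔pyrimidine): 4 G→A, 6 C→T, 10 G→A.
Transversions (purine↔pyrimidine): 1 A→T, 2 A→T, 7 T→A, 11 T→A.

3 transitions, 4 transversions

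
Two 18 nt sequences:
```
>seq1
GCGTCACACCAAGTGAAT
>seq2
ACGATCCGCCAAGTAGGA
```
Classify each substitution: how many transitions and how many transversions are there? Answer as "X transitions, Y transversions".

6 transitions, 3 transversions

Transitions (purine↔purine or pyrimidine↔pyrimidine): 1 G→A, 5 C→T, 8 A→G, 15 G→A, 16 A→G, 17 A→G.
Transversions (purine↔pyrimidine): 4 T→A, 6 A→C, 18 T→A.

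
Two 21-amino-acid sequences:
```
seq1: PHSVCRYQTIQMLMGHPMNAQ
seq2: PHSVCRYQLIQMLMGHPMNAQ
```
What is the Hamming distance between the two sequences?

Comparing position by position, 1 position differs: 9 (T/L).

1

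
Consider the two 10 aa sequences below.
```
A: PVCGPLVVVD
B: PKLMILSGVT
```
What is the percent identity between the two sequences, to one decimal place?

30.0%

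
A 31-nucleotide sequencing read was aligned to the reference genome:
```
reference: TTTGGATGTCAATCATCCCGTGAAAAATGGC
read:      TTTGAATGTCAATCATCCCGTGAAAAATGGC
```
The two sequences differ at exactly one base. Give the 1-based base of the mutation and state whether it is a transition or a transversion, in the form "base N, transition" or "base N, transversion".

base 5, transition

The sequences differ only at base 5: G→A (purine→purine), a transition.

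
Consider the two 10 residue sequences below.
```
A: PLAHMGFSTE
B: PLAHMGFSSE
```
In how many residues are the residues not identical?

Mismatches (1-based): residue 9: T→S.

1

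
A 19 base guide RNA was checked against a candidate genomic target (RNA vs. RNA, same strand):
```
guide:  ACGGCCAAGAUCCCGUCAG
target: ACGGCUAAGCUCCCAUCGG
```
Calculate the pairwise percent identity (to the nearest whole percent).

79%

4 positions differ (6, 10, 15, 18), so 15 of 19 match: 15/19 = 78.95%.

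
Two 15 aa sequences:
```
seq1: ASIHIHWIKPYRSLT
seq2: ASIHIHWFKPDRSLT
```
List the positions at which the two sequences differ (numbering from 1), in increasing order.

Differences at position 8 (I→F), position 11 (Y→D).

8, 11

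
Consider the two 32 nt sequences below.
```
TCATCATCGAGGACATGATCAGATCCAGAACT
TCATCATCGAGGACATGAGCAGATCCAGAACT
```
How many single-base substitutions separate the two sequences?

Comparing position by position, 1 site differs: 19 (T/G).

1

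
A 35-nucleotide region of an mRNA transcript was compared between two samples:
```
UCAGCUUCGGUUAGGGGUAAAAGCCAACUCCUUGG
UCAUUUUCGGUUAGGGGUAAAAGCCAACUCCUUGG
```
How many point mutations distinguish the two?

Mismatches (1-based): base 4: G→U; base 5: C→U.

2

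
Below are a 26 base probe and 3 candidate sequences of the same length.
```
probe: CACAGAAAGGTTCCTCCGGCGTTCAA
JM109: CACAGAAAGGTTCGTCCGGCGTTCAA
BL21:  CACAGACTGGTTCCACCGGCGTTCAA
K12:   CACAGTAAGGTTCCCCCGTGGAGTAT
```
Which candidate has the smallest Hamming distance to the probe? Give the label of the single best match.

Hamming distances to probe — JM109: 1; BL21: 3; K12: 8.
Smallest is JM109 with 1 mismatch.

JM109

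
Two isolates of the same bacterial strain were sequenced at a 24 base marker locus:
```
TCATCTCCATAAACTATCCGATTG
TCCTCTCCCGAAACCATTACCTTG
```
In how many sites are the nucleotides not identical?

The sequences differ at sites 3, 9, 10, 15, 18, 19, 20, 21 (1-based) — 8 in total.

8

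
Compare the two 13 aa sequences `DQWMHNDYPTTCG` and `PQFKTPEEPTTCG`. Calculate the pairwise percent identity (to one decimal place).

46.2%

Mismatches at positions 1, 3, 4, 5, 6, 7, 8 (1-based): 7 of 13.
Identical positions: 6/13 = 46.15% → 46.2%.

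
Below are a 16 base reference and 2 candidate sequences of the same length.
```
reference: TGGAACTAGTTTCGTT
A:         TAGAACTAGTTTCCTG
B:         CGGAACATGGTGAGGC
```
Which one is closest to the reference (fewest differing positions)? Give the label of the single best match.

Hamming distances to reference — A: 3; B: 8.
Smallest is A with 3 mismatches.

A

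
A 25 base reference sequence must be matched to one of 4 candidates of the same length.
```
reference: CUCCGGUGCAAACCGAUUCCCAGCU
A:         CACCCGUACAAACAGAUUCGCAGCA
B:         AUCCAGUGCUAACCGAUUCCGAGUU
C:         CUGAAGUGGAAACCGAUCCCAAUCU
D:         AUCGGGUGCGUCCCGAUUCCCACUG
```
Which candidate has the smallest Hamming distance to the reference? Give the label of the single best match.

A differs at 6 sites; B differs at 5 sites; C differs at 7 sites; D differs at 8 sites. The closest is B.

B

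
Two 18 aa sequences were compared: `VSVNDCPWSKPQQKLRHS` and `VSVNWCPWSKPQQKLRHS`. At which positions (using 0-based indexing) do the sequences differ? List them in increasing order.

Scanning 0-based: 4: D/W.

4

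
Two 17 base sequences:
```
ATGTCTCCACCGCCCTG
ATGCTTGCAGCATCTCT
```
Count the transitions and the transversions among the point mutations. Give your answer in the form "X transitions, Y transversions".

Transitions (purine↔purine or pyrimidine↔pyrimidine): 4 T→C, 5 C→T, 12 G→A, 13 C→T, 15 C→T, 16 T→C.
Transversions (purine↔pyrimidine): 7 C→G, 10 C→G, 17 G→T.

6 transitions, 3 transversions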